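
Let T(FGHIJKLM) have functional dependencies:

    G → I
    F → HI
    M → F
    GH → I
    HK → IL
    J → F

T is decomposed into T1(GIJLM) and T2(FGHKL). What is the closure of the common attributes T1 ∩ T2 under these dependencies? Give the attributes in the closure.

T1 ∩ T2 = {GL}.
G → I applies, adding I
Closure: {GIL}.

GIL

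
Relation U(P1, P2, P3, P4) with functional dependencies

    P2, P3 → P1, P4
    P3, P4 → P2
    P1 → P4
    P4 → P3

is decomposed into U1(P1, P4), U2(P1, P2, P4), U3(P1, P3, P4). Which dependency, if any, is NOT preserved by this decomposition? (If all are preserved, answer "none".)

P2, P3 → P1, P4

Check P2, P3 → P1, P4: no single fragment contains all of {P1, P2, P3, P4}, and the restricted closure of {P2, P3} across the fragments never reaches {P1, P4}.
P3, P4 → P2 is preserved.
P1 → P4 is preserved.
P4 → P3 is preserved.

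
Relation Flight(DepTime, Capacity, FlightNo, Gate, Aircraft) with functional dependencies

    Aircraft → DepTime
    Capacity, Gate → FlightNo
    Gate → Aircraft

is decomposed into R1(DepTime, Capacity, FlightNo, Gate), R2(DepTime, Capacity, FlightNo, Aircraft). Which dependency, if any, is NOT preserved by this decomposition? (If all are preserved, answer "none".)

Check Gate → Aircraft: no single fragment contains all of {Gate, Aircraft}, and the restricted closure of {Gate} across the fragments never reaches {Aircraft}.
Aircraft → DepTime is preserved.
Capacity, Gate → FlightNo is preserved.

Gate → Aircraft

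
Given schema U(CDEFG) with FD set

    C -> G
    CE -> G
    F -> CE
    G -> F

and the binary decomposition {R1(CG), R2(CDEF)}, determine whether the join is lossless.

Common attributes: R1 ∩ R2 = {C}.
Closure of {C}: C → G applies, adding G; G → F applies, adding F; F → CE applies, adding E. So (C)⁺ = {CEFG}.
This closure contains every attribute of R1, so R1 ∩ R2 → R1. The join is lossless.

Yes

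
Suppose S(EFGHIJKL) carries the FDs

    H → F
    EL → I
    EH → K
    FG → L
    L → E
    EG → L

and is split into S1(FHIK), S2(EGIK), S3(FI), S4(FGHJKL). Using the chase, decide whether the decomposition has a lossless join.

Chase test. Columns are EFGHIJKL; row i has aⱼ where attribute j ∈ Si, else bᵢⱼ.
Initial tableau (one row per fragment):
  row 1: b11 a2 b13 a4 a5 b16 a7 b18
  row 2: a1 b22 a3 b24 a5 b26 a7 b28
  row 3: b31 a2 b33 b34 a5 b36 b37 b38
  row 4: b41 a2 a3 a4 b45 a6 a7 a8
No row becomes fully distinguished — the join is lossy.

No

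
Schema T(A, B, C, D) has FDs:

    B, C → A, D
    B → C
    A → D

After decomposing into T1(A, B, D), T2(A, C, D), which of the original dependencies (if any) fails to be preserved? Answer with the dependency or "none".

Check B → C: no single fragment contains all of {B, C}, and the restricted closure of {B} across the fragments never reaches {C}.
B, C → A, D is preserved.
A → D is preserved.

B → C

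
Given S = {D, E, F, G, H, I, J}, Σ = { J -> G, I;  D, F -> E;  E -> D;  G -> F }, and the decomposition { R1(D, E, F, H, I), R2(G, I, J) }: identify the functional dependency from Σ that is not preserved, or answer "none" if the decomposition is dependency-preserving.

G -> F

Check G → F: no single fragment contains all of {F, G}, and the restricted closure of {G} across the fragments never reaches {F}.
J → G, I is preserved.
D, F → E is preserved.
E → D is preserved.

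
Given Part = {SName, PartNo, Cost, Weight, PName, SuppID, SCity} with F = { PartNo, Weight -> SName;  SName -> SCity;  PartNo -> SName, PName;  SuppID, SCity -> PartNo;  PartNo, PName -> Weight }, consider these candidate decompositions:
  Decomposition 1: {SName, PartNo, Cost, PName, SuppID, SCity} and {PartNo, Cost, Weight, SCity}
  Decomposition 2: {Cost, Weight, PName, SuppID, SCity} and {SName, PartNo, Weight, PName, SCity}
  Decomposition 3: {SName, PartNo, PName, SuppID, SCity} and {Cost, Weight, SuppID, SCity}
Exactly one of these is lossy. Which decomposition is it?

Decomposition 2

Decomposition 1: common = {PartNo, Cost, SCity}, closure = {SName, PartNo, Cost, Weight, PName, SCity} → lossless.
Decomposition 2: common = {Weight, PName, SCity}, closure = {Weight, PName, SCity} → lossy.
Decomposition 3: common = {SuppID, SCity}, closure = {SName, PartNo, Weight, PName, SuppID, SCity} → lossless.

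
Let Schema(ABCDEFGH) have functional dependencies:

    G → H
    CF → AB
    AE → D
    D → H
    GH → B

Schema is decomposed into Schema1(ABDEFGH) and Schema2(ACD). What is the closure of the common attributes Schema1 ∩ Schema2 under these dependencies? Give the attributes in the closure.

Schema1 ∩ Schema2 = {AD}.
D → H applies, adding H
Closure: {ADH}.

ADH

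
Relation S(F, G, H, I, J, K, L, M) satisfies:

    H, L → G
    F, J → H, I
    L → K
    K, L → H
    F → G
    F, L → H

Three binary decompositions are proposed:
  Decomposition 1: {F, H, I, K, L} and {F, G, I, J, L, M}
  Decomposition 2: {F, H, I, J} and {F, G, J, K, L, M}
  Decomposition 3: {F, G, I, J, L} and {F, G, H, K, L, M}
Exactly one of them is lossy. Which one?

Decomposition 1: common = {F, I, L}, closure = {F, G, H, I, K, L} → lossless.
Decomposition 2: common = {F, J}, closure = {F, G, H, I, J} → lossless.
Decomposition 3: common = {F, G, L}, closure = {F, G, H, K, L} → lossy.

Decomposition 3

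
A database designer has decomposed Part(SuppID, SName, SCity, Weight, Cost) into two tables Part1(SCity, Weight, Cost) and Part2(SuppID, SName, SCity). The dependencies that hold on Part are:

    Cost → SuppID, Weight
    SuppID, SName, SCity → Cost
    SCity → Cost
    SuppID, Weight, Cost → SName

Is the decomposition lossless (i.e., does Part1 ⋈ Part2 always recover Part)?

Yes

Common attributes: Part1 ∩ Part2 = {SCity}.
Closure of {SCity}: SCity → Cost applies, adding Cost; Cost → SuppID, Weight applies, adding SuppID, Weight; SuppID, Weight, Cost → SName applies, adding SName. So (SCity)⁺ = {SuppID, SName, SCity, Weight, Cost}.
This closure contains every attribute of Part1, so Part1 ∩ Part2 → Part1. The join is lossless.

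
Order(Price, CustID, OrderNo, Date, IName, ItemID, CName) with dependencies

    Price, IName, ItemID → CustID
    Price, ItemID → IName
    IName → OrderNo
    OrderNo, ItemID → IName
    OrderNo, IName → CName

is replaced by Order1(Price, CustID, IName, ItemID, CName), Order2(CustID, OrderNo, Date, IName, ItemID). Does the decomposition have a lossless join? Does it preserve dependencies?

Lossless test: (CustID, IName, ItemID)⁺ = {CustID, OrderNo, IName, ItemID, CName}, which is a superkey of neither fragment — lossy.
Dependency preservation: OrderNo, IName → CName is not contained in any single fragment, but the restricted closure of its left-hand side across the fragments still reaches the right-hand side; the remaining FDs each lie inside some fragment. All dependencies are preserved.

lossy but dependency-preserving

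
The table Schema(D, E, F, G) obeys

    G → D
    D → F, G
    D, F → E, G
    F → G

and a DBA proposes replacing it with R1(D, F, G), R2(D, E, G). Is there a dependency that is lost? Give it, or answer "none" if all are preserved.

none

G → D lies within R1.
D → F, G lies within R1.
D, F → E, G: restricted closure across fragments reaches E, G.
F → G lies within R1.
Every dependency is enforceable on the fragments, so the decomposition is dependency-preserving.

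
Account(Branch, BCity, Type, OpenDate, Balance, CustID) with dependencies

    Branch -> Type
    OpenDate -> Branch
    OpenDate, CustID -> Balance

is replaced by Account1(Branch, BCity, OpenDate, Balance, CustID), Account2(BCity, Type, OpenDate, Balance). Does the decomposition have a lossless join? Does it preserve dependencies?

lossless but not dependency-preserving

Lossless test: (BCity, OpenDate, Balance)⁺ = {Branch, BCity, Type, OpenDate, Balance}, which contains all of one fragment — lossless.
Dependency preservation: the restricted closure of {Branch} across the fragments never reaches {Type}, so Branch → Type cannot be enforced without a join — not preserved.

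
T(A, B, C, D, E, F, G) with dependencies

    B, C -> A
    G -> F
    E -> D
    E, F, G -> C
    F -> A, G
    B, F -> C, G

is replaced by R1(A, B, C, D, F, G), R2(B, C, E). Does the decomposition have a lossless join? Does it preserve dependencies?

Lossless test: (B, C)⁺ = {A, B, C}, which is a superkey of neither fragment — lossy.
Dependency preservation: the restricted closure of {E} across the fragments never reaches {D}, so E → D cannot be enforced without a join — not preserved.

lossy and not dependency-preserving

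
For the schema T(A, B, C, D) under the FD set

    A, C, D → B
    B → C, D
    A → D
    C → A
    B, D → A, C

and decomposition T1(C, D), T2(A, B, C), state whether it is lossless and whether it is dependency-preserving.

lossless but not dependency-preserving

Lossless test: (C)⁺ = {A, B, C, D}, which contains all of one fragment — lossless.
Dependency preservation: the restricted closure of {A} across the fragments never reaches {D}, so A → D cannot be enforced without a join — not preserved.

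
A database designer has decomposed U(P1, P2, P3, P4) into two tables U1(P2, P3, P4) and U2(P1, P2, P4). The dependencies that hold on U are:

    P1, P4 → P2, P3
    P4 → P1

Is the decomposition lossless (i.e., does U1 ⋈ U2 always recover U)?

Common attributes: U1 ∩ U2 = {P2, P4}.
Closure of {P2, P4}: P4 → P1 applies, adding P1; P1, P4 → P2, P3 applies, adding P3. So (P2, P4)⁺ = {P1, P2, P3, P4}.
This closure contains every attribute of U1, so U1 ∩ U2 → U1. The join is lossless.

Yes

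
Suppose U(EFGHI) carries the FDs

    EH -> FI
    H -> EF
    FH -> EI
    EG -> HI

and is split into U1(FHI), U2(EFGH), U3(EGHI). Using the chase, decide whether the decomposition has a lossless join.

Chase test. Columns are EFGHI; row i has aⱼ where attribute j ∈ Ui, else bᵢⱼ.
Initial tableau (one row per fragment):
  row 1: b11 a2 b13 a4 a5
  row 2: a1 a2 a3 a4 b25
  row 3: a1 b32 a3 a4 a5
Rows 2 and 3 agree on EH; apply EH→FI and equate their FI entries.
Rows 1 and 2 agree on H; apply H→EF and equate their EF entries.
Row 2 is now all distinguished symbols — the join is lossless.

Yes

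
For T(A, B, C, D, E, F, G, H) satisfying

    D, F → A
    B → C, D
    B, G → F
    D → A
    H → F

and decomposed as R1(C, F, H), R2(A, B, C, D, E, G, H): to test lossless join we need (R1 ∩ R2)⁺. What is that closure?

C, F, H

R1 ∩ R2 = {C, H}.
H → F applies, adding F
Closure: {C, F, H}.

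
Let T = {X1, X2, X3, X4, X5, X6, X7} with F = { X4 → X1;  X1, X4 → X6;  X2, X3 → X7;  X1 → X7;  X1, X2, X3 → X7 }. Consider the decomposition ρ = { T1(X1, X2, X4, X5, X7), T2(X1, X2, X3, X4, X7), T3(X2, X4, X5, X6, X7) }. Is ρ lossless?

No

Chase test. Columns are X1, X2, X3, X4, X5, X6, X7; row i has aⱼ where attribute j ∈ Ti, else bᵢⱼ.
Initial tableau (one row per fragment):
  row 1: a1 a2 b13 a4 a5 b16 a7
  row 2: a1 a2 a3 a4 b25 b26 a7
  row 3: b31 a2 b33 a4 a5 a6 a7
Rows 1 and 3 agree on X4; apply X4→X1 and equate their X1 entries.
Rows 1 and 2 agree on X1, X4; apply X1, X4→X6 and equate their X6 entries.
Rows 1 and 3 agree on X1, X4; apply X1, X4→X6 and equate their X6 entries.
No row becomes fully distinguished — the join is lossy.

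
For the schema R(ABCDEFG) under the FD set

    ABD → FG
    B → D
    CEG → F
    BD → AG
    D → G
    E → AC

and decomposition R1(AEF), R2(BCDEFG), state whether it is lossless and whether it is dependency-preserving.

Lossless test: (EF)⁺ = {ACEF}, which contains all of one fragment — lossless.
Dependency preservation: the restricted closure of {BD} across the fragments never reaches {AG}, so BD → AG cannot be enforced without a join — not preserved.

lossless but not dependency-preserving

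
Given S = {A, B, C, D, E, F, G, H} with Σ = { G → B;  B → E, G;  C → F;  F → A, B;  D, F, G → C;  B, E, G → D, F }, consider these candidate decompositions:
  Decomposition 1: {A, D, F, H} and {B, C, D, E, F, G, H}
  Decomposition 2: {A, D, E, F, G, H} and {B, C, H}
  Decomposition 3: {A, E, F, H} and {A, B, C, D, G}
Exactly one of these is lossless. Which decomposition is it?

Decomposition 1: common = {D, F, H}, closure = {A, B, C, D, E, F, G, H} → lossless.
Decomposition 2: common = {H}, closure = {H} → lossy.
Decomposition 3: common = {A}, closure = {A} → lossy.

Decomposition 1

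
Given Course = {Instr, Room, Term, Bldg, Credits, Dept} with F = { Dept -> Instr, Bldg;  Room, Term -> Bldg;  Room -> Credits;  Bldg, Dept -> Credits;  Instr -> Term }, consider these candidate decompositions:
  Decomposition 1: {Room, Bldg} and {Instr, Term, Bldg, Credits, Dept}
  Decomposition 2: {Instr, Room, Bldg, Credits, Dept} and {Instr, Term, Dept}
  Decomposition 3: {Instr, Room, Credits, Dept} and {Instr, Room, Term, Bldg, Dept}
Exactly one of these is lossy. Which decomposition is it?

Decomposition 1

Decomposition 1: common = {Bldg}, closure = {Bldg} → lossy.
Decomposition 2: common = {Instr, Dept}, closure = {Instr, Term, Bldg, Credits, Dept} → lossless.
Decomposition 3: common = {Instr, Room, Dept}, closure = {Instr, Room, Term, Bldg, Credits, Dept} → lossless.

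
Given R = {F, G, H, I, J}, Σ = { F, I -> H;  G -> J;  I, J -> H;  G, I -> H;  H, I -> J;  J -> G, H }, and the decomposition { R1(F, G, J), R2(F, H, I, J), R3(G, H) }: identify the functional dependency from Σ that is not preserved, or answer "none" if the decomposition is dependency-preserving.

F, I → H lies within R2.
G → J lies within R1.
I, J → H lies within R2.
G, I → H: restricted closure across fragments reaches H.
H, I → J lies within R2.
J → G, H: restricted closure across fragments reaches G, H.
Every dependency is enforceable on the fragments, so the decomposition is dependency-preserving.

none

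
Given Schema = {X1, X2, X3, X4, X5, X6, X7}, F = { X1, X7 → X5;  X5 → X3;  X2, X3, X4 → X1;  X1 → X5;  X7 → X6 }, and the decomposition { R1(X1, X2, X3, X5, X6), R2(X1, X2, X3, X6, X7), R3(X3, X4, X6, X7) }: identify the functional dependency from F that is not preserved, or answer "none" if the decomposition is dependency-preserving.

Check X2, X3, X4 → X1: no single fragment contains all of {X1, X2, X3, X4}, and the restricted closure of {X2, X3, X4} across the fragments never reaches {X1}.
X1, X7 → X5 is preserved.
X5 → X3 is preserved.
X1 → X5 is preserved.
X7 → X6 is preserved.

X2, X3, X4 → X1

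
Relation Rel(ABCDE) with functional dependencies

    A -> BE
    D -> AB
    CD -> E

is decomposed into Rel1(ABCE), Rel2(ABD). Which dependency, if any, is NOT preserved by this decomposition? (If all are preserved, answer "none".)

A → BE lies within Rel1.
D → AB lies within Rel2.
CD → E: restricted closure across fragments reaches E.
Every dependency is enforceable on the fragments, so the decomposition is dependency-preserving.

none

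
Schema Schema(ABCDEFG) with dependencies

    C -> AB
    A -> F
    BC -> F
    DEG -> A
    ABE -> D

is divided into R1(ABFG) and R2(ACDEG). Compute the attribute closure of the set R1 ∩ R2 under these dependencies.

AFG

R1 ∩ R2 = {AG}.
A → F applies, adding F
Closure: {AFG}.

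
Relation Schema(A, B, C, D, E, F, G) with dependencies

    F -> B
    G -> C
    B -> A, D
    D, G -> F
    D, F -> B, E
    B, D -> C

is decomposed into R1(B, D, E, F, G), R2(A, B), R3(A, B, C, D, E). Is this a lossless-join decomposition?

Chase test. Columns are A, B, C, D, E, F, G; row i has aⱼ where attribute j ∈ Ri, else bᵢⱼ.
Initial tableau (one row per fragment):
  row 1: b11 a2 b13 a4 a5 a6 a7
  row 2: a1 a2 b23 b24 b25 b26 b27
  row 3: a1 a2 a3 a4 a5 b36 b37
Rows 1 and 2 agree on B; apply B→A, D and equate their A, D entries.
Rows 1 and 2 agree on B, D; apply B, D→C and equate their C entries.
Rows 1 and 3 agree on B, D; apply B, D→C and equate their C entries.
Row 1 is now all distinguished symbols — the join is lossless.

Yes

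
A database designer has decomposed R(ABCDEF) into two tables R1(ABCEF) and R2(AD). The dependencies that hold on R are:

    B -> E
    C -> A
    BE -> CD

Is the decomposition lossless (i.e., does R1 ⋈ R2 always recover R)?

Common attributes: R1 ∩ R2 = {A}.
No dependency enlarges {A}, so (A)⁺ = {A}.
The closure contains neither all of R1 = {ABCEF} nor all of R2 = {AD}, so the common attributes are not a superkey of either fragment. The join is lossy.

No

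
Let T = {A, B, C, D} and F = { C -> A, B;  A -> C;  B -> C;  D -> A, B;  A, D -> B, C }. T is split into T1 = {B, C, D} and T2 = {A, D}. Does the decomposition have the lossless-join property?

Yes

Common attributes: T1 ∩ T2 = {D}.
Closure of {D}: D → A, B applies, adding A, B; A, D → B, C applies, adding C. So (D)⁺ = {A, B, C, D}.
This closure contains every attribute of T1, so T1 ∩ T2 → T1. The join is lossless.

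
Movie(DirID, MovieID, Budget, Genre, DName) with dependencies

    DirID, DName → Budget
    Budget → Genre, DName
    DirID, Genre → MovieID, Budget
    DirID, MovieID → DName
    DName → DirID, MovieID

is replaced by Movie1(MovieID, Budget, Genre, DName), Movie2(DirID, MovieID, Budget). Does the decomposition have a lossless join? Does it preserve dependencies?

Lossless test: (MovieID, Budget)⁺ = {DirID, MovieID, Budget, Genre, DName}, which contains all of one fragment — lossless.
Dependency preservation: the restricted closure of {DirID, Genre} across the fragments never reaches {MovieID, Budget}, so DirID, Genre → MovieID, Budget cannot be enforced without a join — not preserved.

lossless but not dependency-preserving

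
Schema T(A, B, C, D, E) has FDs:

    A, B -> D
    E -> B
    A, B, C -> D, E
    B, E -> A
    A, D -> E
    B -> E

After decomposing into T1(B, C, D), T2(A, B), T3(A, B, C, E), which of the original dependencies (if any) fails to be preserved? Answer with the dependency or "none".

A, D -> E

Check A, D → E: no single fragment contains all of {A, D, E}, and the restricted closure of {A, D} across the fragments never reaches {E}.
A, B → D is preserved.
E → B is preserved.
A, B, C → D, E is preserved.
B, E → A is preserved.
B → E is preserved.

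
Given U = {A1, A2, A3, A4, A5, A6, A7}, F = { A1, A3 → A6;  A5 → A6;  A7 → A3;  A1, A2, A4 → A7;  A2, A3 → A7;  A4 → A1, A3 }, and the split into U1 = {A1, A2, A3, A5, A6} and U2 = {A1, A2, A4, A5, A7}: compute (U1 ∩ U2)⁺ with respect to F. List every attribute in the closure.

A1, A2, A5, A6

U1 ∩ U2 = {A1, A2, A5}.
A5 → A6 applies, adding A6
Closure: {A1, A2, A5, A6}.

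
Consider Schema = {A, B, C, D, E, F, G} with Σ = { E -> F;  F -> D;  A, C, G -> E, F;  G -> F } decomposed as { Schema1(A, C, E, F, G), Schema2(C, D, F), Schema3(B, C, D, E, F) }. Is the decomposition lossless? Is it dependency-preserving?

Lossless test (chase): Rows 1 and 2 agree on F; apply F→D and equate their D entries. No row becomes fully distinguished — the join is lossy.
Dependency preservation: every FD's attributes lie within a single fragment, so each can be enforced locally — preserved.

lossy but dependency-preserving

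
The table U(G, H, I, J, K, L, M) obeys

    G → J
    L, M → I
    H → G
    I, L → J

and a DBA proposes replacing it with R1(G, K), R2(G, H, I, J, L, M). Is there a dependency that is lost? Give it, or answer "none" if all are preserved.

none

G → J lies within R2.
L, M → I lies within R2.
H → G lies within R2.
I, L → J lies within R2.
Every dependency is enforceable on the fragments, so the decomposition is dependency-preserving.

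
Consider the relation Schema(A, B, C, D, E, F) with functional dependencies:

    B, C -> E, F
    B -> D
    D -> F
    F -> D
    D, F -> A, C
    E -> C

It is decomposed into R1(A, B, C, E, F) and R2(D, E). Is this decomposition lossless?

Common attributes: R1 ∩ R2 = {E}.
Closure of {E}: E → C applies, adding C. So (E)⁺ = {C, E}.
The closure contains neither all of R1 = {A, B, C, E, F} nor all of R2 = {D, E}, so the common attributes are not a superkey of either fragment. The join is lossy.

No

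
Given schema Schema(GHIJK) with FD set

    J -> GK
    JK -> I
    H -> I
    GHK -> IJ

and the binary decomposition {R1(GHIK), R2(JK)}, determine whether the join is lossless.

Common attributes: R1 ∩ R2 = {K}.
No dependency enlarges {K}, so (K)⁺ = {K}.
The closure contains neither all of R1 = {GHIK} nor all of R2 = {JK}, so the common attributes are not a superkey of either fragment. The join is lossy.

No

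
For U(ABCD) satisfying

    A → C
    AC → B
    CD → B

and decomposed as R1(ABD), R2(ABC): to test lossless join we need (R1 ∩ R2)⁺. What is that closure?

ABC

R1 ∩ R2 = {AB}.
A → C applies, adding C
Closure: {ABC}.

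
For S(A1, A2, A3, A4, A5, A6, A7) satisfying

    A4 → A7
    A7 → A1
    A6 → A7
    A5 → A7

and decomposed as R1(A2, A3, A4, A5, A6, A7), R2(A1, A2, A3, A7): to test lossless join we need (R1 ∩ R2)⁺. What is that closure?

A1, A2, A3, A7

R1 ∩ R2 = {A2, A3, A7}.
A7 → A1 applies, adding A1
Closure: {A1, A2, A3, A7}.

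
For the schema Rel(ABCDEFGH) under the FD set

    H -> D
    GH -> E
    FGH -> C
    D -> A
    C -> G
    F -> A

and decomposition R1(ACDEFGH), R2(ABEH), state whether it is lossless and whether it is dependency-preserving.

Lossless test: (AEH)⁺ = {ADEH}, which is a superkey of neither fragment — lossy.
Dependency preservation: every FD's attributes lie within a single fragment, so each can be enforced locally — preserved.

lossy but dependency-preserving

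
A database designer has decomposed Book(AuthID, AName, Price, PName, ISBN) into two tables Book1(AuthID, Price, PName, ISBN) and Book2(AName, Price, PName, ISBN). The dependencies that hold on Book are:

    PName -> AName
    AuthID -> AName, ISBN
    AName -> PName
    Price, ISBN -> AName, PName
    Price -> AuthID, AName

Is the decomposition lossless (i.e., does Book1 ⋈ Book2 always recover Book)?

Yes

Common attributes: Book1 ∩ Book2 = {Price, PName, ISBN}.
Closure of {Price, PName, ISBN}: PName → AName applies, adding AName; Price → AuthID, AName applies, adding AuthID. So (Price, PName, ISBN)⁺ = {AuthID, AName, Price, PName, ISBN}.
This closure contains every attribute of Book1, so Book1 ∩ Book2 → Book1. The join is lossless.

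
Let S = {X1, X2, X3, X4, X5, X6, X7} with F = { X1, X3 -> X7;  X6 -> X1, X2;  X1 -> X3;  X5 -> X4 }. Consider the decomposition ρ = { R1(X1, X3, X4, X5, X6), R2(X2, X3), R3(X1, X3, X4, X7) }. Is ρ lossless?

No

Chase test. Columns are X1, X2, X3, X4, X5, X6, X7; row i has aⱼ where attribute j ∈ Ri, else bᵢⱼ.
Initial tableau (one row per fragment):
  row 1: a1 b12 a3 a4 a5 a6 b17
  row 2: b21 a2 a3 b24 b25 b26 b27
  row 3: a1 b32 a3 a4 b35 b36 a7
Rows 1 and 3 agree on X1, X3; apply X1, X3→X7 and equate their X7 entries.
No row becomes fully distinguished — the join is lossy.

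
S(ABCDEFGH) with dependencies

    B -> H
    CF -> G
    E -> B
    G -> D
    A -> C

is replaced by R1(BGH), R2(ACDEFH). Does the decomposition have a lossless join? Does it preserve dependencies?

lossy and not dependency-preserving

Lossless test: (H)⁺ = {H}, which is a superkey of neither fragment — lossy.
Dependency preservation: the restricted closure of {CF} across the fragments never reaches {G}, so CF → G cannot be enforced without a join — not preserved.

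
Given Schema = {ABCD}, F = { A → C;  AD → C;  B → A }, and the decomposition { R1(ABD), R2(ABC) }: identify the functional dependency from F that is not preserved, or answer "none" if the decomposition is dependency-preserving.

none

A → C lies within R2.
AD → C: restricted closure across fragments reaches C.
B → A lies within R1.
Every dependency is enforceable on the fragments, so the decomposition is dependency-preserving.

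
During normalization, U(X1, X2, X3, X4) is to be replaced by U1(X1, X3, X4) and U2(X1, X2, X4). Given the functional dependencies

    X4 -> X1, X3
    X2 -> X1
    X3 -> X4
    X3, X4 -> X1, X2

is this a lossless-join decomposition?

Common attributes: U1 ∩ U2 = {X1, X4}.
Closure of {X1, X4}: X4 → X1, X3 applies, adding X3; X3, X4 → X1, X2 applies, adding X2. So (X1, X4)⁺ = {X1, X2, X3, X4}.
This closure contains every attribute of U1, so U1 ∩ U2 → U1. The join is lossless.

Yes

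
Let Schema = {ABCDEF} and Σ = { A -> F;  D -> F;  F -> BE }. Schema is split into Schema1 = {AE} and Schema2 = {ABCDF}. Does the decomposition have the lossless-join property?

Common attributes: Schema1 ∩ Schema2 = {A}.
Closure of {A}: A → F applies, adding F; F → BE applies, adding BE. So (A)⁺ = {ABEF}.
This closure contains every attribute of Schema1, so Schema1 ∩ Schema2 → Schema1. The join is lossless.

Yes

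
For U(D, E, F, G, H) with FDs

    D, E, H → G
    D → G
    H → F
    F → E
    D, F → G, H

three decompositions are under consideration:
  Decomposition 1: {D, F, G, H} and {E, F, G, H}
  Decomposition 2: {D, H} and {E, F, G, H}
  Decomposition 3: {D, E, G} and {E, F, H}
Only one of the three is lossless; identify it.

Decomposition 1: common = {F, G, H}, closure = {E, F, G, H} → lossless.
Decomposition 2: common = {H}, closure = {E, F, H} → lossy.
Decomposition 3: common = {E}, closure = {E} → lossy.

Decomposition 1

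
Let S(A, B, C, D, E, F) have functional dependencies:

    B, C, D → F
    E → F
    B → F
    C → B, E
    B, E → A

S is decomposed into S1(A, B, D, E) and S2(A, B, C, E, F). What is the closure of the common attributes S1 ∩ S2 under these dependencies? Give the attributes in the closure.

A, B, E, F

S1 ∩ S2 = {A, B, E}.
E → F applies, adding F
Closure: {A, B, E, F}.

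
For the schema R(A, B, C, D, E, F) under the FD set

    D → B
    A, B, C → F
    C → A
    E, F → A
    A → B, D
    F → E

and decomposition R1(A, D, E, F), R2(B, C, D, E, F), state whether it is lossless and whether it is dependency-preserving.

lossless and dependency-preserving

Lossless test: (D, E, F)⁺ = {A, B, D, E, F}, which contains all of one fragment — lossless.
Dependency preservation: A, B, C → F; C → A; A → B, D are not contained in any single fragment, but the restricted closure of each left-hand side across the fragments still reaches the right-hand side; the remaining FDs each lie inside some fragment. All dependencies are preserved.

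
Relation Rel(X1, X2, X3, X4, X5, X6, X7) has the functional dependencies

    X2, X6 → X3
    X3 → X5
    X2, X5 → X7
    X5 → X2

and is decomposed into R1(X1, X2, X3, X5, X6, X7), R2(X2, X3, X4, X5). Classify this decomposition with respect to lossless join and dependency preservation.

Lossless test: (X2, X3, X5)⁺ = {X2, X3, X5, X7}, which is a superkey of neither fragment — lossy.
Dependency preservation: every FD's attributes lie within a single fragment, so each can be enforced locally — preserved.

lossy but dependency-preserving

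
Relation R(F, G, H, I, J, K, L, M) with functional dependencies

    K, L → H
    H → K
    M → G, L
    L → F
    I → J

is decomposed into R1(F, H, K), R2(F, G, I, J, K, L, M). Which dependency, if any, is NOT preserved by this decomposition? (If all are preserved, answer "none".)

K, L → H

Check K, L → H: no single fragment contains all of {H, K, L}, and the restricted closure of {K, L} across the fragments never reaches {H}.
H → K is preserved.
M → G, L is preserved.
L → F is preserved.
I → J is preserved.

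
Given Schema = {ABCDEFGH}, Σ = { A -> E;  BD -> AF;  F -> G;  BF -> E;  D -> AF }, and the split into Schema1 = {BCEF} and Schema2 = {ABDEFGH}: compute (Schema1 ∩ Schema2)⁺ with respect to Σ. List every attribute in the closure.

BEFG

Schema1 ∩ Schema2 = {BEF}.
F → G applies, adding G
Closure: {BEFG}.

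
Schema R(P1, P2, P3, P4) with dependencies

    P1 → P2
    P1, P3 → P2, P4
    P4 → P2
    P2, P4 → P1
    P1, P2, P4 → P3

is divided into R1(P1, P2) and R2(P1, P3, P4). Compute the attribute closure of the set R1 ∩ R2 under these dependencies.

R1 ∩ R2 = {P1}.
P1 → P2 applies, adding P2
Closure: {P1, P2}.

P1, P2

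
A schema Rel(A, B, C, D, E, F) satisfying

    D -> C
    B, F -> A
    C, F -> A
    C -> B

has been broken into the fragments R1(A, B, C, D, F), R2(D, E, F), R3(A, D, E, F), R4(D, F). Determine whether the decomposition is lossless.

Yes

Chase test. Columns are A, B, C, D, E, F; row i has aⱼ where attribute j ∈ Ri, else bᵢⱼ.
Initial tableau (one row per fragment):
  row 1: a1 a2 a3 a4 b15 a6
  row 2: b21 b22 b23 a4 a5 a6
  row 3: a1 b32 b33 a4 a5 a6
  row 4: b41 b42 b43 a4 b45 a6
Rows 1 and 2 agree on D; apply D→C and equate their C entries.
Rows 1 and 3 agree on D; apply D→C and equate their C entries.
Rows 1 and 4 agree on D; apply D→C and equate their C entries.
Rows 1 and 2 agree on C, F; apply C, F→A and equate their A entries.
Rows 1 and 4 agree on C, F; apply C, F→A and equate their A entries.
Rows 1 and 2 agree on C; apply C→B and equate their B entries.
Rows 1 and 3 agree on C; apply C→B and equate their B entries.
Rows 1 and 4 agree on C; apply C→B and equate their B entries.
Row 2 is now all distinguished symbols — the join is lossless.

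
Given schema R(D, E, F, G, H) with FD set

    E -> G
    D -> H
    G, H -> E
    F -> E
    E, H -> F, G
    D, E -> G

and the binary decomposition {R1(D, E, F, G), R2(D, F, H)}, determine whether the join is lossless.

Common attributes: R1 ∩ R2 = {D, F}.
Closure of {D, F}: D → H applies, adding H; F → E applies, adding E; E, H → F, G applies, adding G. So (D, F)⁺ = {D, E, F, G, H}.
This closure contains every attribute of R1, so R1 ∩ R2 → R1. The join is lossless.

Yes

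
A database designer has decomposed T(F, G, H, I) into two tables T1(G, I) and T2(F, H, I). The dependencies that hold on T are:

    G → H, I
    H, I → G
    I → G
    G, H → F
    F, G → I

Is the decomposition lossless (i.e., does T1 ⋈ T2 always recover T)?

Common attributes: T1 ∩ T2 = {I}.
Closure of {I}: I → G applies, adding G; G → H, I applies, adding H; G, H → F applies, adding F. So (I)⁺ = {F, G, H, I}.
This closure contains every attribute of T1, so T1 ∩ T2 → T1. The join is lossless.

Yes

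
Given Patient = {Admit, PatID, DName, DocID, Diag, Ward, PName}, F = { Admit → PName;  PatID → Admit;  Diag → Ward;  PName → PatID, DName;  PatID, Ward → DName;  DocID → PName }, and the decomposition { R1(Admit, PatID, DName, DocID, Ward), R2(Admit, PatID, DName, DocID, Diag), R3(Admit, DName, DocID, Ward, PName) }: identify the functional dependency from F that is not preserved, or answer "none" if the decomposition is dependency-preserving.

Check Diag → Ward: no single fragment contains all of {Diag, Ward}, and the restricted closure of {Diag} across the fragments never reaches {Ward}.
Admit → PName is preserved.
PatID → Admit is preserved.
PName → PatID, DName is preserved.
PatID, Ward → DName is preserved.
DocID → PName is preserved.

Diag → Ward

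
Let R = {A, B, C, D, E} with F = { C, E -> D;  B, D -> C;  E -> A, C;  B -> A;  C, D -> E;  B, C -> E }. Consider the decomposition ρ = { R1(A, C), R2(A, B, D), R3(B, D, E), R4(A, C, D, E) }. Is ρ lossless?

Chase test. Columns are A, B, C, D, E; row i has aⱼ where attribute j ∈ Ri, else bᵢⱼ.
Initial tableau (one row per fragment):
  row 1: a1 b12 a3 b14 b15
  row 2: a1 a2 b23 a4 b25
  row 3: b31 a2 b33 a4 a5
  row 4: a1 b42 a3 a4 a5
Rows 2 and 3 agree on B, D; apply B, D→C and equate their C entries.
Rows 3 and 4 agree on E; apply E→A, C and equate their A, C entries.
Rows 2 and 3 agree on C, D; apply C, D→E and equate their E entries.
Row 2 is now all distinguished symbols — the join is lossless.

Yes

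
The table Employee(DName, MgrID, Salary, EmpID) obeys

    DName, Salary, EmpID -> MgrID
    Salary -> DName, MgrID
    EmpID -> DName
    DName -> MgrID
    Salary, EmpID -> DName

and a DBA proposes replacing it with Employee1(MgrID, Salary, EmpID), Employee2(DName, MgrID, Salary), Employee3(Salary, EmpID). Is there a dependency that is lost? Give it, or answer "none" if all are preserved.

Check EmpID → DName: no single fragment contains all of {DName, EmpID}, and the restricted closure of {EmpID} across the fragments never reaches {DName}.
DName, Salary, EmpID → MgrID is preserved.
Salary → DName, MgrID is preserved.
DName → MgrID is preserved.
Salary, EmpID → DName is preserved.

EmpID -> DName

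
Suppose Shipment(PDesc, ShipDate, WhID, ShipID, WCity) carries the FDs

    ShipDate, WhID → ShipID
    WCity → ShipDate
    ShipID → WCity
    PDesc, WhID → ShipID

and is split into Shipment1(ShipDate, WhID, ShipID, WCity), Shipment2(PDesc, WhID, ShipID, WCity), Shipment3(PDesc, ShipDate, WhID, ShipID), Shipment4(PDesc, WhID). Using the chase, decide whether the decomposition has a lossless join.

Yes

Chase test. Columns are PDesc, ShipDate, WhID, ShipID, WCity; row i has aⱼ where attribute j ∈ Shipmenti, else bᵢⱼ.
Initial tableau (one row per fragment):
  row 1: b11 a2 a3 a4 a5
  row 2: a1 b22 a3 a4 a5
  row 3: a1 a2 a3 a4 b35
  row 4: a1 b42 a3 b44 b45
Rows 1 and 2 agree on WCity; apply WCity→ShipDate and equate their ShipDate entries.
Rows 1 and 3 agree on ShipID; apply ShipID→WCity and equate their WCity entries.
Rows 2 and 4 agree on PDesc, WhID; apply PDesc, WhID→ShipID and equate their ShipID entries.
Rows 1 and 4 agree on ShipID; apply ShipID→WCity and equate their WCity entries.
Rows 1 and 4 agree on WCity; apply WCity→ShipDate and equate their ShipDate entries.
Row 2 is now all distinguished symbols — the join is lossless.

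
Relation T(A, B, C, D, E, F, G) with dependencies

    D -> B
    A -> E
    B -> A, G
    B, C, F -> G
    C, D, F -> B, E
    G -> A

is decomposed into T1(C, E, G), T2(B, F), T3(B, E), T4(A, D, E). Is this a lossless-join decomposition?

No

Chase test. Columns are A, B, C, D, E, F, G; row i has aⱼ where attribute j ∈ Ti, else bᵢⱼ.
Initial tableau (one row per fragment):
  row 1: b11 b12 a3 b14 a5 b16 a7
  row 2: b21 a2 b23 b24 b25 a6 b27
  row 3: b31 a2 b33 b34 a5 b36 b37
  row 4: a1 b42 b43 a4 a5 b46 b47
Rows 2 and 3 agree on B; apply B→A, G and equate their A, G entries.
Rows 2 and 3 agree on A; apply A→E and equate their E entries.
No row becomes fully distinguished — the join is lossy.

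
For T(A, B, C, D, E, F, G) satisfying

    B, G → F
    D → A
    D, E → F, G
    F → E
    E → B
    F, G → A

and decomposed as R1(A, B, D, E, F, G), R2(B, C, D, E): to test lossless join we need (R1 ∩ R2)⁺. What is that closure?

A, B, D, E, F, G

R1 ∩ R2 = {B, D, E}.
D → A applies, adding A
D, E → F, G applies, adding F, G
Closure: {A, B, D, E, F, G}.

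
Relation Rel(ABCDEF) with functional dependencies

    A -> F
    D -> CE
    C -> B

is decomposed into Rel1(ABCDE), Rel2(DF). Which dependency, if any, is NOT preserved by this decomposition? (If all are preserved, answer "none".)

Check A → F: no single fragment contains all of {AF}, and the restricted closure of {A} across the fragments never reaches {F}.
D → CE is preserved.
C → B is preserved.

A -> F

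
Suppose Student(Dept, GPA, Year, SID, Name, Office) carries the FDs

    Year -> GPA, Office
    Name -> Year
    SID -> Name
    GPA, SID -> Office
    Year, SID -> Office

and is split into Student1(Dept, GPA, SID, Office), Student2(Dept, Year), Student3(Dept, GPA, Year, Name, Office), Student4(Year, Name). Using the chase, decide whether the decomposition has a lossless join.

Chase test. Columns are Dept, GPA, Year, SID, Name, Office; row i has aⱼ where attribute j ∈ Studenti, else bᵢⱼ.
Initial tableau (one row per fragment):
  row 1: a1 a2 b13 a4 b15 a6
  row 2: a1 b22 a3 b24 b25 b26
  row 3: a1 a2 a3 b34 a5 a6
  row 4: b41 b42 a3 b44 a5 b46
Rows 2 and 3 agree on Year; apply Year→GPA, Office and equate their GPA, Office entries.
Rows 2 and 4 agree on Year; apply Year→GPA, Office and equate their GPA, Office entries.
No row becomes fully distinguished — the join is lossy.

No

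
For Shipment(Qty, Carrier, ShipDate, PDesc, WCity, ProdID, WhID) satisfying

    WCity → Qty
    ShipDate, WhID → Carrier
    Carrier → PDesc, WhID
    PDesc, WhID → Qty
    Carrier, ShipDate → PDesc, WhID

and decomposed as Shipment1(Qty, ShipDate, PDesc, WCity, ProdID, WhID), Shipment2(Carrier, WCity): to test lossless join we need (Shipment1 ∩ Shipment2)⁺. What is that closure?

Qty, WCity

Shipment1 ∩ Shipment2 = {WCity}.
WCity → Qty applies, adding Qty
Closure: {Qty, WCity}.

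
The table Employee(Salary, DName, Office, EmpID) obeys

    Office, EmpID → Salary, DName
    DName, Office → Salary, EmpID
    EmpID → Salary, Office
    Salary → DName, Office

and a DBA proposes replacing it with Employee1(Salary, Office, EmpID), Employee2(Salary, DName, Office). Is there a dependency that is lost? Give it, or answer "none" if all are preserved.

none

Office, EmpID → Salary, DName: restricted closure across fragments reaches Salary, DName.
DName, Office → Salary, EmpID: restricted closure across fragments reaches Salary, EmpID.
EmpID → Salary, Office lies within Employee1.
Salary → DName, Office lies within Employee2.
Every dependency is enforceable on the fragments, so the decomposition is dependency-preserving.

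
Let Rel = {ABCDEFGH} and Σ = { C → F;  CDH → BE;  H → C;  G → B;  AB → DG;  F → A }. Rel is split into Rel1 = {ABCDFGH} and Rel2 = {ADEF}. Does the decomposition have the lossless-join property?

Common attributes: Rel1 ∩ Rel2 = {ADF}.
No dependency enlarges {ADF}, so (ADF)⁺ = {ADF}.
The closure contains neither all of Rel1 = {ABCDFGH} nor all of Rel2 = {ADEF}, so the common attributes are not a superkey of either fragment. The join is lossy.

No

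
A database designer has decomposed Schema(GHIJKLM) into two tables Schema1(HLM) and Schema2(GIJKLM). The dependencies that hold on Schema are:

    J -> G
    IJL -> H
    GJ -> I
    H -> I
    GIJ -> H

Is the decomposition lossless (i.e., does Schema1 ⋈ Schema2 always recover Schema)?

No

Common attributes: Schema1 ∩ Schema2 = {LM}.
No dependency enlarges {LM}, so (LM)⁺ = {LM}.
The closure contains neither all of Schema1 = {HLM} nor all of Schema2 = {GIJKLM}, so the common attributes are not a superkey of either fragment. The join is lossy.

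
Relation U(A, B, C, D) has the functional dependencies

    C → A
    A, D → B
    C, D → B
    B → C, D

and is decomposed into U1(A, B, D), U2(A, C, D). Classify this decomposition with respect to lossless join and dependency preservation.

Lossless test: (A, D)⁺ = {A, B, C, D}, which contains all of one fragment — lossless.
Dependency preservation: C, D → B; B → C, D are not contained in any single fragment, but the restricted closure of each left-hand side across the fragments still reaches the right-hand side; the remaining FDs each lie inside some fragment. All dependencies are preserved.

lossless and dependency-preserving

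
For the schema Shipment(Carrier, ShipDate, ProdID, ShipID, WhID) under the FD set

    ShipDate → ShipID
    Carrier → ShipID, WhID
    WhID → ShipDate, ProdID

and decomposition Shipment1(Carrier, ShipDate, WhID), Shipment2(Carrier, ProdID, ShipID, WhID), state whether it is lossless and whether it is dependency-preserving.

lossless but not dependency-preserving

Lossless test: (Carrier, WhID)⁺ = {Carrier, ShipDate, ProdID, ShipID, WhID}, which contains all of one fragment — lossless.
Dependency preservation: the restricted closure of {ShipDate} across the fragments never reaches {ShipID}, so ShipDate → ShipID cannot be enforced without a join — not preserved.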